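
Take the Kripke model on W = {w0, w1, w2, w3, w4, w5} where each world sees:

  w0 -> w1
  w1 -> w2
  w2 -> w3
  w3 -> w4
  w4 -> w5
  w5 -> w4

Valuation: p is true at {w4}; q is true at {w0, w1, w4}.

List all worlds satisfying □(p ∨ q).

{w0, w3, w5}

w0: successors {w1}; p ∨ q there: w1:T. ✓
w1: successors {w2}; p ∨ q there: w2:F. ✗
w2: successors {w3}; p ∨ q there: w3:F. ✗
w3: successors {w4}; p ∨ q there: w4:T. ✓
w4: successors {w5}; p ∨ q there: w5:F. ✗
w5: successors {w4}; p ∨ q there: w4:T. ✓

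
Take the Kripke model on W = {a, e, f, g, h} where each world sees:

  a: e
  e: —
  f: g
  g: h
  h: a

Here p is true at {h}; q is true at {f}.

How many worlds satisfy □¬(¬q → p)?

4

a: successors {e}; ¬(¬q → p) there: e:T. ✓
e: no successors, so □¬(¬q → p) holds vacuously. ✓
f: successors {g}; ¬(¬q → p) there: g:T. ✓
g: successors {h}; ¬(¬q → p) there: h:F. ✗
h: successors {a}; ¬(¬q → p) there: a:T. ✓
Satisfying worlds: {a, e, f, h}.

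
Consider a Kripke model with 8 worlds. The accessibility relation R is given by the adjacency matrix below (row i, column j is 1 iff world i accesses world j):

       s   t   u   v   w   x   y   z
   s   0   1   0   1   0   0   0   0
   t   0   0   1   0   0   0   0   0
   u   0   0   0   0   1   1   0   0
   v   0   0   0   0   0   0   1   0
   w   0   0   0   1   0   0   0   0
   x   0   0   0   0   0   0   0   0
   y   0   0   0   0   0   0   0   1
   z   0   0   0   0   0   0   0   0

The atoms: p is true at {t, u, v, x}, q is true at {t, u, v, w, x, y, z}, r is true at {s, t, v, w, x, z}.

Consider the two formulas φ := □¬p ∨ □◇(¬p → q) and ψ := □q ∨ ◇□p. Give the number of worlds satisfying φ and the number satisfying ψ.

7 and 8

For □¬p ∨ □◇(¬p → q):
s: □¬p is F, □◇(¬p → q) is T. ✓
t: □¬p is F, □◇(¬p → q) is T. ✓
u: □¬p is F, □◇(¬p → q) is F. ✗
v: □¬p is T, □◇(¬p → q) is T. ✓
w: □¬p is F, □◇(¬p → q) is T. ✓
x: □¬p is T, □◇(¬p → q) is T. ✓
y: □¬p is T, □◇(¬p → q) is F. ✓
z: □¬p is T, □◇(¬p → q) is T. ✓
— 7 worlds.
For □q ∨ ◇□p:
s: □q is T, ◇□p is T. ✓
t: □q is T, ◇□p is F. ✓
u: □q is T, ◇□p is T. ✓
v: □q is T, ◇□p is F. ✓
w: □q is T, ◇□p is F. ✓
x: □q is T, ◇□p is F. ✓
y: □q is T, ◇□p is T. ✓
z: □q is T, ◇□p is F. ✓
— 8 worlds.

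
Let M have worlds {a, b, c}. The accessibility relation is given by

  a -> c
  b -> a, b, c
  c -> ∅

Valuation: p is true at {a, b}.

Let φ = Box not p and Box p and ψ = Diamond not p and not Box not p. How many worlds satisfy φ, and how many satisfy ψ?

1 and 1

For Box not p and Box p:
a: Box not p is T, Box p is F. ✗
b: Box not p is F, Box p is F. ✗
c: Box not p is T, Box p is T. ✓
— 1 world.
For Diamond not p and not Box not p:
a: Diamond not p is T, not Box not p is F. ✗
b: Diamond not p is T, not Box not p is T. ✓
c: Diamond not p is F, not Box not p is F. ✗
— 1 world.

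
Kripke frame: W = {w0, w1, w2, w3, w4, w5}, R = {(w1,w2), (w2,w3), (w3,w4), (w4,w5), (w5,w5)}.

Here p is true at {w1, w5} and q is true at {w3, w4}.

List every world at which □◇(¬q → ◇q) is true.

{w0, w1, w2}

w0: no successors, so □◇(¬q → ◇q) holds vacuously. ✓
w1: successors {w2}; ◇(¬q → ◇q) there: w2:T. ✓
w2: successors {w3}; ◇(¬q → ◇q) there: w3:T. ✓
w3: successors {w4}; ◇(¬q → ◇q) there: w4:F. ✗
w4: successors {w5}; ◇(¬q → ◇q) there: w5:F. ✗
w5: successors {w5}; ◇(¬q → ◇q) there: w5:F. ✗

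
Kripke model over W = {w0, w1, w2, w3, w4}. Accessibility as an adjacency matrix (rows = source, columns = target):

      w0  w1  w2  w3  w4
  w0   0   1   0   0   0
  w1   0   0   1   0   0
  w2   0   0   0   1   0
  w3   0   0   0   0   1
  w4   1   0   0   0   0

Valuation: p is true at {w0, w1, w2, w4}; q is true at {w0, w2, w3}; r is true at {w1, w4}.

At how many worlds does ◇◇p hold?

w0: successors {w1}; ◇p there: w1:T. ✓
w1: successors {w2}; ◇p there: w2:F. ✗
w2: successors {w3}; ◇p there: w3:T. ✓
w3: successors {w4}; ◇p there: w4:T. ✓
w4: successors {w0}; ◇p there: w0:T. ✓
Satisfying worlds: {w0, w2, w3, w4}.

4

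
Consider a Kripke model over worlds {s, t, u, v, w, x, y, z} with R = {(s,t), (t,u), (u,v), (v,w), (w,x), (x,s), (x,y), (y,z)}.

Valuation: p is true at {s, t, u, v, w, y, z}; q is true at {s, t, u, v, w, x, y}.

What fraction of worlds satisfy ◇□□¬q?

1/4

s: successors {t}; □□¬q there: t:F. ✗
t: successors {u}; □□¬q there: u:F. ✗
u: successors {v}; □□¬q there: v:F. ✗
v: successors {w}; □□¬q there: w:F. ✗
w: successors {x}; □□¬q there: x:F. ✗
x: successors {s, y}; □□¬q there: s:F, y:T. ✓
y: successors {z}; □□¬q there: z:T. ✓
z: no successors, so ◇□□¬q fails. ✗
That's 2 of 8 worlds, so 2/8 = 1/4.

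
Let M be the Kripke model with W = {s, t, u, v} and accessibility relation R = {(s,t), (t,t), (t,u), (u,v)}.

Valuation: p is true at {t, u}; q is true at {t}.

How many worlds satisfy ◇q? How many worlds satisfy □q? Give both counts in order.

For ◇q:
s: successors {t}; q there: t:T. ✓
t: successors {t, u}; q there: t:T, u:F. ✓
u: successors {v}; q there: v:F. ✗
v: no successors, so ◇q fails. ✗
— 2 worlds.
For □q:
s: successors {t}; q there: t:T. ✓
t: successors {t, u}; q there: t:T, u:F. ✗
u: successors {v}; q there: v:F. ✗
v: no successors, so □q holds vacuously. ✓
— 2 worlds.

2 and 2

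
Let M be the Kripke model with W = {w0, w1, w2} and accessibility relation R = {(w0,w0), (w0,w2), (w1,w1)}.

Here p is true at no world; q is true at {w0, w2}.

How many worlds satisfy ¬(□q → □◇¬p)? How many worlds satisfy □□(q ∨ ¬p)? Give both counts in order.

For ¬(□q → □◇¬p):
w0: □q → □◇¬p is F. ✓
w1: □q → □◇¬p is T. ✗
w2: □q → □◇¬p is T. ✗
— 1 world.
For □□(q ∨ ¬p):
w0: successors {w0, w2}; □(q ∨ ¬p) there: w0:T, w2:T. ✓
w1: successors {w1}; □(q ∨ ¬p) there: w1:T. ✓
w2: no successors, so □□(q ∨ ¬p) holds vacuously. ✓
— 3 worlds.

1 and 3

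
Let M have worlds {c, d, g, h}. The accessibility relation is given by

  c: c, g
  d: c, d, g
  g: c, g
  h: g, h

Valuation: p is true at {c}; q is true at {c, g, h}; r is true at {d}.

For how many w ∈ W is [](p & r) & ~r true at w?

0

c: [](p & r) is F, ~r is T. ✗
d: [](p & r) is F, ~r is F. ✗
g: [](p & r) is F, ~r is T. ✗
h: [](p & r) is F, ~r is T. ✗
Satisfying worlds: ∅.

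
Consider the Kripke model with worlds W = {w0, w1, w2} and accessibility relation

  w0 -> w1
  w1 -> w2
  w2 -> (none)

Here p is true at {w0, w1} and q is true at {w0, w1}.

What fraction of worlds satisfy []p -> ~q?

w0: []p is T, ~q is F. ✗
w1: []p is F, ~q is F. ✓
w2: []p is T, ~q is T. ✓
That's 2 of 3 worlds, so 2/3.

2/3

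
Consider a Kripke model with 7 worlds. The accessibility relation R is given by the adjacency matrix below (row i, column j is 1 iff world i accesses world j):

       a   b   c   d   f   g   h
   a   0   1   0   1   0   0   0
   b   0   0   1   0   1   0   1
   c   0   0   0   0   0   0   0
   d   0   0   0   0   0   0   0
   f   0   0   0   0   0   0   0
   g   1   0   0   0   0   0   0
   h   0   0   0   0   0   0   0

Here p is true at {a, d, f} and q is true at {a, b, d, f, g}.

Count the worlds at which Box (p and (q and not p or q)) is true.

a: successors {b, d}; p and (q and not p or q) there: b:F, d:T. ✗
b: successors {c, f, h}; p and (q and not p or q) there: c:F, f:T, h:F. ✗
c: no successors, so Box (p and (q and not p or q)) holds vacuously. ✓
d: no successors, so Box (p and (q and not p or q)) holds vacuously. ✓
f: no successors, so Box (p and (q and not p or q)) holds vacuously. ✓
g: successors {a}; p and (q and not p or q) there: a:T. ✓
h: no successors, so Box (p and (q and not p or q)) holds vacuously. ✓
Satisfying worlds: {c, d, f, g, h}.

5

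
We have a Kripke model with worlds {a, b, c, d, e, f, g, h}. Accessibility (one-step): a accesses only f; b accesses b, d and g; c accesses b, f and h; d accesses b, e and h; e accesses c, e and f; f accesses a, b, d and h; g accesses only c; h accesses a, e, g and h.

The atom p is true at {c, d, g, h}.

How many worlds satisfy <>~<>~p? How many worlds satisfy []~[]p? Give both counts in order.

2 and 6

For <>~<>~p:
a: successors {f}; ~<>~p there: f:F. ✗
b: successors {b, d, g}; ~<>~p there: b:F, d:F, g:T. ✓
c: successors {b, f, h}; ~<>~p there: b:F, f:F, h:F. ✗
d: successors {b, e, h}; ~<>~p there: b:F, e:F, h:F. ✗
e: successors {c, e, f}; ~<>~p there: c:F, e:F, f:F. ✗
f: successors {a, b, d, h}; ~<>~p there: a:F, b:F, d:F, h:F. ✗
g: successors {c}; ~<>~p there: c:F. ✗
h: successors {a, e, g, h}; ~<>~p there: a:F, e:F, g:T, h:F. ✓
— 2 worlds.
For []~[]p:
a: successors {f}; ~[]p there: f:T. ✓
b: successors {b, d, g}; ~[]p there: b:T, d:T, g:F. ✗
c: successors {b, f, h}; ~[]p there: b:T, f:T, h:T. ✓
d: successors {b, e, h}; ~[]p there: b:T, e:T, h:T. ✓
e: successors {c, e, f}; ~[]p there: c:T, e:T, f:T. ✓
f: successors {a, b, d, h}; ~[]p there: a:T, b:T, d:T, h:T. ✓
g: successors {c}; ~[]p there: c:T. ✓
h: successors {a, e, g, h}; ~[]p there: a:T, e:T, g:F, h:T. ✗
— 6 worlds.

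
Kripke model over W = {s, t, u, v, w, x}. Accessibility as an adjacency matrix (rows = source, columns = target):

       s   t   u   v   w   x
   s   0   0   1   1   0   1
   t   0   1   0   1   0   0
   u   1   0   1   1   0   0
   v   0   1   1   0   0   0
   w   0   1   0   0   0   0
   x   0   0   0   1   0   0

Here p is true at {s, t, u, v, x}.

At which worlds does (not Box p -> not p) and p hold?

{s, t, u, v, x}

s: not Box p -> not p is T, p is T. ✓
t: not Box p -> not p is T, p is T. ✓
u: not Box p -> not p is T, p is T. ✓
v: not Box p -> not p is T, p is T. ✓
w: not Box p -> not p is T, p is F. ✗
x: not Box p -> not p is T, p is T. ✓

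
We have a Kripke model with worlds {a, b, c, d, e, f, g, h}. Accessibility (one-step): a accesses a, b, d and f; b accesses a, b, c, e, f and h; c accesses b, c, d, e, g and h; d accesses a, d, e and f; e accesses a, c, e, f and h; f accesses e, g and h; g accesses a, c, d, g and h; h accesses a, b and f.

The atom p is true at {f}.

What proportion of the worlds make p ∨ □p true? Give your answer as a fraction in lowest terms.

1/8

a: p is F, □p is F. ✗
b: p is F, □p is F. ✗
c: p is F, □p is F. ✗
d: p is F, □p is F. ✗
e: p is F, □p is F. ✗
f: p is T, □p is F. ✓
g: p is F, □p is F. ✗
h: p is F, □p is F. ✗
That's 1 of 8 worlds, so 1/8.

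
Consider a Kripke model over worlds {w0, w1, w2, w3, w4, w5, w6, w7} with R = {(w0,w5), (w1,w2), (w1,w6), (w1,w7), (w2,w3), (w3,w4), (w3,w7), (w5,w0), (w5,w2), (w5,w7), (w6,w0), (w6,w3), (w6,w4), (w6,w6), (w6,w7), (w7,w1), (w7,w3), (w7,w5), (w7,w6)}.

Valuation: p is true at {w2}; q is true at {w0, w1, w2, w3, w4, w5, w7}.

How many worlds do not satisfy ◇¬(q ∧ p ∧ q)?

w0: successors {w5}; ¬(q ∧ p ∧ q) there: w5:T. ✓
w1: successors {w2, w6, w7}; ¬(q ∧ p ∧ q) there: w2:F, w6:T, w7:T. ✓
w2: successors {w3}; ¬(q ∧ p ∧ q) there: w3:T. ✓
w3: successors {w4, w7}; ¬(q ∧ p ∧ q) there: w4:T, w7:T. ✓
w4: no successors, so ◇¬(q ∧ p ∧ q) fails. ✗
w5: successors {w0, w2, w7}; ¬(q ∧ p ∧ q) there: w0:T, w2:F, w7:T. ✓
w6: successors {w0, w3, w4, w6, w7}; ¬(q ∧ p ∧ q) there: w0:T, w3:T, w4:T, w6:T, w7:T. ✓
w7: successors {w1, w3, w5, w6}; ¬(q ∧ p ∧ q) there: w1:T, w3:T, w5:T, w6:T. ✓
Satisfying worlds: {w0, w1, w2, w3, w5, w6, w7}.
So ◇¬(q ∧ p ∧ q) fails at the other 1 world.

1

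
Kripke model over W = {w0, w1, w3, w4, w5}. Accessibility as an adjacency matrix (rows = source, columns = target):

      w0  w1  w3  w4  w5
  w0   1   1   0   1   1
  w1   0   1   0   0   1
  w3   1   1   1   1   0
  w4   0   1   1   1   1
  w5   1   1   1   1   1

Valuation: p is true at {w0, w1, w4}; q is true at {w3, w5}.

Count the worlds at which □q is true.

0

w0: successors {w0, w1, w4, w5}; q there: w0:F, w1:F, w4:F, w5:T. ✗
w1: successors {w1, w5}; q there: w1:F, w5:T. ✗
w3: successors {w0, w1, w3, w4}; q there: w0:F, w1:F, w3:T, w4:F. ✗
w4: successors {w1, w3, w4, w5}; q there: w1:F, w3:T, w4:F, w5:T. ✗
w5: successors {w0, w1, w3, w4, w5}; q there: w0:F, w1:F, w3:T, w4:F, w5:T. ✗
Satisfying worlds: ∅.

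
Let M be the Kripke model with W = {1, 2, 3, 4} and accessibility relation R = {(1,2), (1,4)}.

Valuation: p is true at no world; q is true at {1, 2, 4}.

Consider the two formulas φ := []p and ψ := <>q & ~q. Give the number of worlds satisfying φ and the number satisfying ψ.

For []p:
1: successors {2, 4}; p there: 2:F, 4:F. ✗
2: no successors, so []p holds vacuously. ✓
3: no successors, so []p holds vacuously. ✓
4: no successors, so []p holds vacuously. ✓
— 3 worlds.
For <>q & ~q:
1: <>q is T, ~q is F. ✗
2: <>q is F, ~q is F. ✗
3: <>q is F, ~q is T. ✗
4: <>q is F, ~q is F. ✗
— 0 worlds.

3 and 0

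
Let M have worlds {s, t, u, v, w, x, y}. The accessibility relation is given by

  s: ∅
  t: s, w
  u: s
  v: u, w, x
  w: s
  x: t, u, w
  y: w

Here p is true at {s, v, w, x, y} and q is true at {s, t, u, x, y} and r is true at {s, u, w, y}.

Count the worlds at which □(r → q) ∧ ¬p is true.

s: □(r → q) is T, ¬p is F. ✗
t: □(r → q) is F, ¬p is T. ✗
u: □(r → q) is T, ¬p is T. ✓
v: □(r → q) is F, ¬p is F. ✗
w: □(r → q) is T, ¬p is F. ✗
x: □(r → q) is F, ¬p is F. ✗
y: □(r → q) is F, ¬p is F. ✗
Satisfying worlds: {u}.

1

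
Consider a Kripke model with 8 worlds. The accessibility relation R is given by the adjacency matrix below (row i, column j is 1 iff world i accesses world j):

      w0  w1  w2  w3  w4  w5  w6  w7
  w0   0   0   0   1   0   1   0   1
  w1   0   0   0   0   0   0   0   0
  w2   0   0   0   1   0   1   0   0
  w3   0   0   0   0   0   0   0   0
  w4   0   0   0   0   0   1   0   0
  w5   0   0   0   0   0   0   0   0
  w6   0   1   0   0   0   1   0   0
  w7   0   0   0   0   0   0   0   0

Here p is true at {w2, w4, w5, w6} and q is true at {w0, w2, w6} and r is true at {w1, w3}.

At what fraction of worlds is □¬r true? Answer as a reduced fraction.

w0: successors {w3, w5, w7}; ¬r there: w3:F, w5:T, w7:T. ✗
w1: no successors, so □¬r holds vacuously. ✓
w2: successors {w3, w5}; ¬r there: w3:F, w5:T. ✗
w3: no successors, so □¬r holds vacuously. ✓
w4: successors {w5}; ¬r there: w5:T. ✓
w5: no successors, so □¬r holds vacuously. ✓
w6: successors {w1, w5}; ¬r there: w1:F, w5:T. ✗
w7: no successors, so □¬r holds vacuously. ✓
That's 5 of 8 worlds, so 5/8.

5/8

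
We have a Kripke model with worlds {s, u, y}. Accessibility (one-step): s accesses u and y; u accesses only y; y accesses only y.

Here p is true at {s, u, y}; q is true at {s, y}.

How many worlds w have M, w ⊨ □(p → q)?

2

s: successors {u, y}; p → q there: u:F, y:T. ✗
u: successors {y}; p → q there: y:T. ✓
y: successors {y}; p → q there: y:T. ✓
Satisfying worlds: {u, y}.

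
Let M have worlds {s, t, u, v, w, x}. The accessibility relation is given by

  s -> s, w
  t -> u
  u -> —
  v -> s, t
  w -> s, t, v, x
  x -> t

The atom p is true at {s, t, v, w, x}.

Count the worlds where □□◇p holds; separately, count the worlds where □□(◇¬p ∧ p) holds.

2 and 2

For □□◇p:
s: successors {s, w}; □◇p there: s:T, w:F. ✗
t: successors {u}; □◇p there: u:T. ✓
u: no successors, so □□◇p holds vacuously. ✓
v: successors {s, t}; □◇p there: s:T, t:F. ✗
w: successors {s, t, v, x}; □◇p there: s:T, t:F, v:F, x:F. ✗
x: successors {t}; □◇p there: t:F. ✗
— 2 worlds.
For □□(◇¬p ∧ p):
s: successors {s, w}; □(◇¬p ∧ p) there: s:F, w:F. ✗
t: successors {u}; □(◇¬p ∧ p) there: u:T. ✓
u: no successors, so □□(◇¬p ∧ p) holds vacuously. ✓
v: successors {s, t}; □(◇¬p ∧ p) there: s:F, t:F. ✗
w: successors {s, t, v, x}; □(◇¬p ∧ p) there: s:F, t:F, v:F, x:T. ✗
x: successors {t}; □(◇¬p ∧ p) there: t:F. ✗
— 2 worlds.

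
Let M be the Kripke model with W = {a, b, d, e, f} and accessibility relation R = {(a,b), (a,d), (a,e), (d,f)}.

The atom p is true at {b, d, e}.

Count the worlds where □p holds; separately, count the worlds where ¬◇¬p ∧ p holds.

4 and 2

For □p:
a: successors {b, d, e}; p there: b:T, d:T, e:T. ✓
b: no successors, so □p holds vacuously. ✓
d: successors {f}; p there: f:F. ✗
e: no successors, so □p holds vacuously. ✓
f: no successors, so □p holds vacuously. ✓
— 4 worlds.
For ¬◇¬p ∧ p:
a: ¬◇¬p is T, p is F. ✗
b: ¬◇¬p is T, p is T. ✓
d: ¬◇¬p is F, p is T. ✗
e: ¬◇¬p is T, p is T. ✓
f: ¬◇¬p is T, p is F. ✗
— 2 worlds.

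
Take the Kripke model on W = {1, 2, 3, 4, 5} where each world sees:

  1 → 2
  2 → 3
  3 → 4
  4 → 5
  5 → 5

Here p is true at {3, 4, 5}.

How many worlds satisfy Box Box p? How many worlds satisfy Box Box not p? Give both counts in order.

5 and 0

For Box Box p:
1: successors {2}; Box p there: 2:T. ✓
2: successors {3}; Box p there: 3:T. ✓
3: successors {4}; Box p there: 4:T. ✓
4: successors {5}; Box p there: 5:T. ✓
5: successors {5}; Box p there: 5:T. ✓
— 5 worlds.
For Box Box not p:
1: successors {2}; Box not p there: 2:F. ✗
2: successors {3}; Box not p there: 3:F. ✗
3: successors {4}; Box not p there: 4:F. ✗
4: successors {5}; Box not p there: 5:F. ✗
5: successors {5}; Box not p there: 5:F. ✗
— 0 worlds.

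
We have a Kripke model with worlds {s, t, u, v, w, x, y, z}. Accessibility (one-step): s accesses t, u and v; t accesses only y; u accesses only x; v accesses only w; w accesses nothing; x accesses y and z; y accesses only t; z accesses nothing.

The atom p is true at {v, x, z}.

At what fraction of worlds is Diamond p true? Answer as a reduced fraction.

3/8

s: successors {t, u, v}; p there: t:F, u:F, v:T. ✓
t: successors {y}; p there: y:F. ✗
u: successors {x}; p there: x:T. ✓
v: successors {w}; p there: w:F. ✗
w: no successors, so Diamond p fails. ✗
x: successors {y, z}; p there: y:F, z:T. ✓
y: successors {t}; p there: t:F. ✗
z: no successors, so Diamond p fails. ✗
That's 3 of 8 worlds, so 3/8.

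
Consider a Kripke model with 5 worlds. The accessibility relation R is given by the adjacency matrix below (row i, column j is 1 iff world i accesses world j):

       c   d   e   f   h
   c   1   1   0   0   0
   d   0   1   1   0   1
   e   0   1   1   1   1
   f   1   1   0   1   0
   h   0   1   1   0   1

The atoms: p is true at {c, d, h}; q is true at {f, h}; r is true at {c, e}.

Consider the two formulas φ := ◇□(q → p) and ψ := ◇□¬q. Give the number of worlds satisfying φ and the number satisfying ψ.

For ◇□(q → p):
c: successors {c, d}; □(q → p) there: c:T, d:T. ✓
d: successors {d, e, h}; □(q → p) there: d:T, e:F, h:T. ✓
e: successors {d, e, f, h}; □(q → p) there: d:T, e:F, f:F, h:T. ✓
f: successors {c, d, f}; □(q → p) there: c:T, d:T, f:F. ✓
h: successors {d, e, h}; □(q → p) there: d:T, e:F, h:T. ✓
— 5 worlds.
For ◇□¬q:
c: successors {c, d}; □¬q there: c:T, d:F. ✓
d: successors {d, e, h}; □¬q there: d:F, e:F, h:F. ✗
e: successors {d, e, f, h}; □¬q there: d:F, e:F, f:F, h:F. ✗
f: successors {c, d, f}; □¬q there: c:T, d:F, f:F. ✓
h: successors {d, e, h}; □¬q there: d:F, e:F, h:F. ✗
— 2 worlds.

5 and 2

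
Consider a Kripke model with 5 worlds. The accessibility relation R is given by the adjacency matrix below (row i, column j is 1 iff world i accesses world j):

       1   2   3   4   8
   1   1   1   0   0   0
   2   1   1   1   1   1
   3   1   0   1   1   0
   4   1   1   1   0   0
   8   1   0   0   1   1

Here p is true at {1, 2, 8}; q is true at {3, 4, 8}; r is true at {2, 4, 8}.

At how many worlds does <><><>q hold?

1: successors {1, 2}; <><>q there: 1:T, 2:T. ✓
2: successors {1, 2, 3, 4, 8}; <><>q there: 1:T, 2:T, 3:T, 4:T, 8:T. ✓
3: successors {1, 3, 4}; <><>q there: 1:T, 3:T, 4:T. ✓
4: successors {1, 2, 3}; <><>q there: 1:T, 2:T, 3:T. ✓
8: successors {1, 4, 8}; <><>q there: 1:T, 4:T, 8:T. ✓
Satisfying worlds: {1, 2, 3, 4, 8}.

5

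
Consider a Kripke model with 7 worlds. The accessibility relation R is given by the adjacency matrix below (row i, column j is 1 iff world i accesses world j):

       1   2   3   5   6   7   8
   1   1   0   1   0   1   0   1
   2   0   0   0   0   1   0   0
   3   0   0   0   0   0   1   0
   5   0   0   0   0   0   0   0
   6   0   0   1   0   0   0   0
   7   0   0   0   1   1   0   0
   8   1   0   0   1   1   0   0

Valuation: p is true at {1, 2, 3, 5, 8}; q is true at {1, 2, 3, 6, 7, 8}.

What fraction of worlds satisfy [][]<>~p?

1: successors {1, 3, 6, 8}; []<>~p there: 1:F, 3:T, 6:T, 8:F. ✗
2: successors {6}; []<>~p there: 6:T. ✓
3: successors {7}; []<>~p there: 7:F. ✗
5: no successors, so [][]<>~p holds vacuously. ✓
6: successors {3}; []<>~p there: 3:T. ✓
7: successors {5, 6}; []<>~p there: 5:T, 6:T. ✓
8: successors {1, 5, 6}; []<>~p there: 1:F, 5:T, 6:T. ✗
That's 4 of 7 worlds, so 4/7.

4/7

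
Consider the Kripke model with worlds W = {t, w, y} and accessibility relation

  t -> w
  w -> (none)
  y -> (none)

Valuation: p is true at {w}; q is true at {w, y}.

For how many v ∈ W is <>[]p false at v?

2

t: successors {w}; []p there: w:T. ✓
w: no successors, so <>[]p fails. ✗
y: no successors, so <>[]p fails. ✗
Satisfying worlds: {t}.
So <>[]p fails at the other 2 worlds.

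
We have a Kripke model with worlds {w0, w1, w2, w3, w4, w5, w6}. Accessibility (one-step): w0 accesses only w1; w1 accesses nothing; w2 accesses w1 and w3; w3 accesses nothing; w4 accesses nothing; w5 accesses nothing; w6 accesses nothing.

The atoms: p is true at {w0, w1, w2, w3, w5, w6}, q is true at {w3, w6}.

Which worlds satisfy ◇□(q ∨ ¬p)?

w0: successors {w1}; □(q ∨ ¬p) there: w1:T. ✓
w1: no successors, so ◇□(q ∨ ¬p) fails. ✗
w2: successors {w1, w3}; □(q ∨ ¬p) there: w1:T, w3:T. ✓
w3: no successors, so ◇□(q ∨ ¬p) fails. ✗
w4: no successors, so ◇□(q ∨ ¬p) fails. ✗
w5: no successors, so ◇□(q ∨ ¬p) fails. ✗
w6: no successors, so ◇□(q ∨ ¬p) fails. ✗

{w0, w2}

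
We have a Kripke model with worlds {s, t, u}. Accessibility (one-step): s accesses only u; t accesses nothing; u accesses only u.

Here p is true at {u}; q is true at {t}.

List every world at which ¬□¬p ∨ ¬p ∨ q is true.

{s, t, u}

s: ¬□¬p is T, ¬p ∨ q is T. ✓
t: ¬□¬p is F, ¬p ∨ q is T. ✓
u: ¬□¬p is T, ¬p ∨ q is F. ✓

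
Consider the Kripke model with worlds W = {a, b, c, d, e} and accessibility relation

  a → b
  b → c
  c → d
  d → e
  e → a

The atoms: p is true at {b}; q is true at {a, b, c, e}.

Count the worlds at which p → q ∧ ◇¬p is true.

a: p is F, q ∧ ◇¬p is F. ✓
b: p is T, q ∧ ◇¬p is T. ✓
c: p is F, q ∧ ◇¬p is T. ✓
d: p is F, q ∧ ◇¬p is F. ✓
e: p is F, q ∧ ◇¬p is T. ✓
Satisfying worlds: {a, b, c, d, e}.

5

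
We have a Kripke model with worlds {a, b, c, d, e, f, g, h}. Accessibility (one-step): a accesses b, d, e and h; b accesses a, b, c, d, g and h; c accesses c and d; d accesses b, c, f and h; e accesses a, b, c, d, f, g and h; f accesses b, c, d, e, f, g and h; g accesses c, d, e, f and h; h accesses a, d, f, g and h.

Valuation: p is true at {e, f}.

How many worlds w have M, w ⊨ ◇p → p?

4

a: ◇p is T, p is F. ✗
b: ◇p is F, p is F. ✓
c: ◇p is F, p is F. ✓
d: ◇p is T, p is F. ✗
e: ◇p is T, p is T. ✓
f: ◇p is T, p is T. ✓
g: ◇p is T, p is F. ✗
h: ◇p is T, p is F. ✗
Satisfying worlds: {b, c, e, f}.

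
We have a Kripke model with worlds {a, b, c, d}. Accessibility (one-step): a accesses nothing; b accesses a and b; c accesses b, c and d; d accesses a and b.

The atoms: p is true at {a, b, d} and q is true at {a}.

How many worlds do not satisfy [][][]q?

3

a: no successors, so [][][]q holds vacuously. ✓
b: successors {a, b}; [][]q there: a:T, b:F. ✗
c: successors {b, c, d}; [][]q there: b:F, c:F, d:F. ✗
d: successors {a, b}; [][]q there: a:T, b:F. ✗
Satisfying worlds: {a}.
So [][][]q fails at the other 3 worlds.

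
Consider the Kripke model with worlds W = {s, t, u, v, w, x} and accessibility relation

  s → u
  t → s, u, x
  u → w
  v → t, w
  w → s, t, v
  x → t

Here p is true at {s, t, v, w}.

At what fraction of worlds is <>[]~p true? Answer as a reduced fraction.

1/3

s: successors {u}; []~p there: u:F. ✗
t: successors {s, u, x}; []~p there: s:T, u:F, x:F. ✓
u: successors {w}; []~p there: w:F. ✗
v: successors {t, w}; []~p there: t:F, w:F. ✗
w: successors {s, t, v}; []~p there: s:T, t:F, v:F. ✓
x: successors {t}; []~p there: t:F. ✗
That's 2 of 6 worlds, so 2/6 = 1/3.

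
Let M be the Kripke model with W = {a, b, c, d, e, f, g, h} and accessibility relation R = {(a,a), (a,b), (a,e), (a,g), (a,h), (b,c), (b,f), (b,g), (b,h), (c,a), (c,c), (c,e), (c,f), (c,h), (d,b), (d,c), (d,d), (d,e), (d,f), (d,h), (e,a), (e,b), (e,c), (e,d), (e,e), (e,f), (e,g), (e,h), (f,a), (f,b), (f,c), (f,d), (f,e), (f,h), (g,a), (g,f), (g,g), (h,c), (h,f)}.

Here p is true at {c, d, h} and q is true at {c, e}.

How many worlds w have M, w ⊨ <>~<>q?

a: successors {a, b, e, g, h}; ~<>q there: a:F, b:F, e:F, g:T, h:F. ✓
b: successors {c, f, g, h}; ~<>q there: c:F, f:F, g:T, h:F. ✓
c: successors {a, c, e, f, h}; ~<>q there: a:F, c:F, e:F, f:F, h:F. ✗
d: successors {b, c, d, e, f, h}; ~<>q there: b:F, c:F, d:F, e:F, f:F, h:F. ✗
e: successors {a, b, c, d, e, f, g, h}; ~<>q there: a:F, b:F, c:F, d:F, e:F, f:F, g:T, h:F. ✓
f: successors {a, b, c, d, e, h}; ~<>q there: a:F, b:F, c:F, d:F, e:F, h:F. ✗
g: successors {a, f, g}; ~<>q there: a:F, f:F, g:T. ✓
h: successors {c, f}; ~<>q there: c:F, f:F. ✗
Satisfying worlds: {a, b, e, g}.

4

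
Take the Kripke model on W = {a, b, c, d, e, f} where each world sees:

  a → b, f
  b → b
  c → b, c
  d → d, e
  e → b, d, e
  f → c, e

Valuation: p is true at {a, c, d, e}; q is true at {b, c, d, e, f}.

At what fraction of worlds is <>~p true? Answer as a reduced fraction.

2/3

a: successors {b, f}; ~p there: b:T, f:T. ✓
b: successors {b}; ~p there: b:T. ✓
c: successors {b, c}; ~p there: b:T, c:F. ✓
d: successors {d, e}; ~p there: d:F, e:F. ✗
e: successors {b, d, e}; ~p there: b:T, d:F, e:F. ✓
f: successors {c, e}; ~p there: c:F, e:F. ✗
That's 4 of 6 worlds, so 4/6 = 2/3.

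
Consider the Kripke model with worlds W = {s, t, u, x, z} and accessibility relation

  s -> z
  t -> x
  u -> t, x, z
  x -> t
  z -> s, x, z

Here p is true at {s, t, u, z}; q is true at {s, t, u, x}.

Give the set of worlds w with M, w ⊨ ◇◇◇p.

{s, u, x, z}

s: successors {z}; ◇◇p there: z:T. ✓
t: successors {x}; ◇◇p there: x:F. ✗
u: successors {t, x, z}; ◇◇p there: t:T, x:F, z:T. ✓
x: successors {t}; ◇◇p there: t:T. ✓
z: successors {s, x, z}; ◇◇p there: s:T, x:F, z:T. ✓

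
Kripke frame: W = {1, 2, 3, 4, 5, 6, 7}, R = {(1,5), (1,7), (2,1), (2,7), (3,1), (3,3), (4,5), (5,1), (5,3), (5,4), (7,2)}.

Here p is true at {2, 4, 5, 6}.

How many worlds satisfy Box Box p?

1: successors {5, 7}; Box p there: 5:F, 7:T. ✗
2: successors {1, 7}; Box p there: 1:F, 7:T. ✗
3: successors {1, 3}; Box p there: 1:F, 3:F. ✗
4: successors {5}; Box p there: 5:F. ✗
5: successors {1, 3, 4}; Box p there: 1:F, 3:F, 4:T. ✗
6: no successors, so Box Box p holds vacuously. ✓
7: successors {2}; Box p there: 2:F. ✗
Satisfying worlds: {6}.

1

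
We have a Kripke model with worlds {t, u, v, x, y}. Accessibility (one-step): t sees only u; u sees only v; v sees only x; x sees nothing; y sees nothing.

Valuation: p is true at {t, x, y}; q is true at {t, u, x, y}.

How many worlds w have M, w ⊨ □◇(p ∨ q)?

3

t: successors {u}; ◇(p ∨ q) there: u:F. ✗
u: successors {v}; ◇(p ∨ q) there: v:T. ✓
v: successors {x}; ◇(p ∨ q) there: x:F. ✗
x: no successors, so □◇(p ∨ q) holds vacuously. ✓
y: no successors, so □◇(p ∨ q) holds vacuously. ✓
Satisfying worlds: {u, x, y}.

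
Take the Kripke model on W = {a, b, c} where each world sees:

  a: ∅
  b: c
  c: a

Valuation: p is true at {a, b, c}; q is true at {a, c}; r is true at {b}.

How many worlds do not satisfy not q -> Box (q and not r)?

0

a: not q is F, Box (q and not r) is T. ✓
b: not q is T, Box (q and not r) is T. ✓
c: not q is F, Box (q and not r) is T. ✓
Satisfying worlds: {a, b, c}.
So not q -> Box (q and not r) fails at the other 0 worlds.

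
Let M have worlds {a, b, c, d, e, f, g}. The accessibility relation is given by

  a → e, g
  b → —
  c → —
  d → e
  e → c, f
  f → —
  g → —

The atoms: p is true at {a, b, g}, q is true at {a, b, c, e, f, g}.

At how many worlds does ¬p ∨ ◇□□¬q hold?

a: ¬p is F, ◇□□¬q is T. ✓
b: ¬p is F, ◇□□¬q is F. ✗
c: ¬p is T, ◇□□¬q is F. ✓
d: ¬p is T, ◇□□¬q is T. ✓
e: ¬p is T, ◇□□¬q is T. ✓
f: ¬p is T, ◇□□¬q is F. ✓
g: ¬p is F, ◇□□¬q is F. ✗
Satisfying worlds: {a, c, d, e, f}.

5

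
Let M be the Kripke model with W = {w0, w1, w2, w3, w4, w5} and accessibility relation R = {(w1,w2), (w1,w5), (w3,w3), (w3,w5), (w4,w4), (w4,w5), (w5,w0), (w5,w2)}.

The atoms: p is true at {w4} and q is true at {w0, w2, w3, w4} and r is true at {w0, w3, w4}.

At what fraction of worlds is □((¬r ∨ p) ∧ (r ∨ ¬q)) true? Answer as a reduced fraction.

w0: no successors, so □((¬r ∨ p) ∧ (r ∨ ¬q)) holds vacuously. ✓
w1: successors {w2, w5}; (¬r ∨ p) ∧ (r ∨ ¬q) there: w2:F, w5:T. ✗
w2: no successors, so □((¬r ∨ p) ∧ (r ∨ ¬q)) holds vacuously. ✓
w3: successors {w3, w5}; (¬r ∨ p) ∧ (r ∨ ¬q) there: w3:F, w5:T. ✗
w4: successors {w4, w5}; (¬r ∨ p) ∧ (r ∨ ¬q) there: w4:T, w5:T. ✓
w5: successors {w0, w2}; (¬r ∨ p) ∧ (r ∨ ¬q) there: w0:F, w2:F. ✗
That's 3 of 6 worlds, so 3/6 = 1/2.

1/2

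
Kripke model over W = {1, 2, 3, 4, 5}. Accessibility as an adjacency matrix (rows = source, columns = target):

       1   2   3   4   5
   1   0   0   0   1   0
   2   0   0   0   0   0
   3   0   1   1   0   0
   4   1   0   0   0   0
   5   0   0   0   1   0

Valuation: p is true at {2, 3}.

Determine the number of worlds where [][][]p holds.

2

1: successors {4}; [][]p there: 4:F. ✗
2: no successors, so [][][]p holds vacuously. ✓
3: successors {2, 3}; [][]p there: 2:T, 3:T. ✓
4: successors {1}; [][]p there: 1:F. ✗
5: successors {4}; [][]p there: 4:F. ✗
Satisfying worlds: {2, 3}.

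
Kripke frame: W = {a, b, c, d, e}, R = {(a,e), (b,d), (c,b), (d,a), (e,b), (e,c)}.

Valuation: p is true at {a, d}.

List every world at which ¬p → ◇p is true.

{a, b, d}

a: ¬p is F, ◇p is F. ✓
b: ¬p is T, ◇p is T. ✓
c: ¬p is T, ◇p is F. ✗
d: ¬p is F, ◇p is T. ✓
e: ¬p is T, ◇p is F. ✗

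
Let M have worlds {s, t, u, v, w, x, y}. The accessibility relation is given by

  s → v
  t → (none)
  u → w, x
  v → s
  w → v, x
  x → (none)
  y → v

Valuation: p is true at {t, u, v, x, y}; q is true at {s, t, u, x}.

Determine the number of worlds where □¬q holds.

s: successors {v}; ¬q there: v:T. ✓
t: no successors, so □¬q holds vacuously. ✓
u: successors {w, x}; ¬q there: w:T, x:F. ✗
v: successors {s}; ¬q there: s:F. ✗
w: successors {v, x}; ¬q there: v:T, x:F. ✗
x: no successors, so □¬q holds vacuously. ✓
y: successors {v}; ¬q there: v:T. ✓
Satisfying worlds: {s, t, x, y}.

4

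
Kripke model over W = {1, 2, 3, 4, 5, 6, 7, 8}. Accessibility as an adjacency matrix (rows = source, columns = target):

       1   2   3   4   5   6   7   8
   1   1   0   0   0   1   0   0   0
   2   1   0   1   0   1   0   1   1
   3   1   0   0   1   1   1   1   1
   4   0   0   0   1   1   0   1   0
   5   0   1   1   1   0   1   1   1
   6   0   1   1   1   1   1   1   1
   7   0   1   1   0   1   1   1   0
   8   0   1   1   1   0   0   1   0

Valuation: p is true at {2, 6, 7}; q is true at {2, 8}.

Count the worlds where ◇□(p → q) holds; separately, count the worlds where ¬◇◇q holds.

For ◇□(p → q):
1: successors {1, 5}; □(p → q) there: 1:T, 5:F. ✓
2: successors {1, 3, 5, 7, 8}; □(p → q) there: 1:T, 3:F, 5:F, 7:F, 8:F. ✓
3: successors {1, 4, 5, 6, 7, 8}; □(p → q) there: 1:T, 4:F, 5:F, 6:F, 7:F, 8:F. ✓
4: successors {4, 5, 7}; □(p → q) there: 4:F, 5:F, 7:F. ✗
5: successors {2, 3, 4, 6, 7, 8}; □(p → q) there: 2:F, 3:F, 4:F, 6:F, 7:F, 8:F. ✗
6: successors {2, 3, 4, 5, 6, 7, 8}; □(p → q) there: 2:F, 3:F, 4:F, 5:F, 6:F, 7:F, 8:F. ✗
7: successors {2, 3, 5, 6, 7}; □(p → q) there: 2:F, 3:F, 5:F, 6:F, 7:F. ✗
8: successors {2, 3, 4, 7}; □(p → q) there: 2:F, 3:F, 4:F, 7:F. ✗
— 3 worlds.
For ¬◇◇q:
1: ◇◇q is T. ✗
2: ◇◇q is T. ✗
3: ◇◇q is T. ✗
4: ◇◇q is T. ✗
5: ◇◇q is T. ✗
6: ◇◇q is T. ✗
7: ◇◇q is T. ✗
8: ◇◇q is T. ✗
— 0 worlds.

3 and 0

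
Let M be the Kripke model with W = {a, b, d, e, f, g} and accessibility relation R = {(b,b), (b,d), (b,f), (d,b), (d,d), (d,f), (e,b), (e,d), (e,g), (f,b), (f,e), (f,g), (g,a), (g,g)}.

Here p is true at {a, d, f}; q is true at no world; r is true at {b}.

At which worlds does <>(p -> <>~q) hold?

a: no successors, so <>(p -> <>~q) fails. ✗
b: successors {b, d, f}; p -> <>~q there: b:T, d:T, f:T. ✓
d: successors {b, d, f}; p -> <>~q there: b:T, d:T, f:T. ✓
e: successors {b, d, g}; p -> <>~q there: b:T, d:T, g:T. ✓
f: successors {b, e, g}; p -> <>~q there: b:T, e:T, g:T. ✓
g: successors {a, g}; p -> <>~q there: a:F, g:T. ✓

{b, d, e, f, g}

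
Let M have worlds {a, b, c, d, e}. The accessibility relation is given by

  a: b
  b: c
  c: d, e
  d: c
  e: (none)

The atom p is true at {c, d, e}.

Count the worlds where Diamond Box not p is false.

a: successors {b}; Box not p there: b:F. ✗
b: successors {c}; Box not p there: c:F. ✗
c: successors {d, e}; Box not p there: d:F, e:T. ✓
d: successors {c}; Box not p there: c:F. ✗
e: no successors, so Diamond Box not p fails. ✗
Satisfying worlds: {c}.
So Diamond Box not p fails at the other 4 worlds.

4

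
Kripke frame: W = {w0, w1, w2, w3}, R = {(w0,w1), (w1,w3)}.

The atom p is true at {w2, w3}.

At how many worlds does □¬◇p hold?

w0: successors {w1}; ¬◇p there: w1:F. ✗
w1: successors {w3}; ¬◇p there: w3:T. ✓
w2: no successors, so □¬◇p holds vacuously. ✓
w3: no successors, so □¬◇p holds vacuously. ✓
Satisfying worlds: {w1, w2, w3}.

3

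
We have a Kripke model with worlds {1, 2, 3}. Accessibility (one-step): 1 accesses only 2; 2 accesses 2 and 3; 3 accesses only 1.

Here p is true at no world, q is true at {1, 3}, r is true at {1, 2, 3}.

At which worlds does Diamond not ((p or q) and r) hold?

1: successors {2}; not ((p or q) and r) there: 2:T. ✓
2: successors {2, 3}; not ((p or q) and r) there: 2:T, 3:F. ✓
3: successors {1}; not ((p or q) and r) there: 1:F. ✗

{1, 2}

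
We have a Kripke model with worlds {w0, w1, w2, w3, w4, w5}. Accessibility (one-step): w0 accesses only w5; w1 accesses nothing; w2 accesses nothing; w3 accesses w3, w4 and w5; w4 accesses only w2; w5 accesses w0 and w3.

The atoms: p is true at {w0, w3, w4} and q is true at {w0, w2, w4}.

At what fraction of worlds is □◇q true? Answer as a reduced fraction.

2/3

w0: successors {w5}; ◇q there: w5:T. ✓
w1: no successors, so □◇q holds vacuously. ✓
w2: no successors, so □◇q holds vacuously. ✓
w3: successors {w3, w4, w5}; ◇q there: w3:T, w4:T, w5:T. ✓
w4: successors {w2}; ◇q there: w2:F. ✗
w5: successors {w0, w3}; ◇q there: w0:F, w3:T. ✗
That's 4 of 6 worlds, so 4/6 = 2/3.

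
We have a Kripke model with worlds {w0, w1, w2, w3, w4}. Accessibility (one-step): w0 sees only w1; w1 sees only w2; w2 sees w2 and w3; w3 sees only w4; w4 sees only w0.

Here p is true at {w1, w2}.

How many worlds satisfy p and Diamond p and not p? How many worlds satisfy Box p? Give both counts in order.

For p and Diamond p and not p:
w0: p and Diamond p is F, not p is T. ✗
w1: p and Diamond p is T, not p is F. ✗
w2: p and Diamond p is T, not p is F. ✗
w3: p and Diamond p is F, not p is T. ✗
w4: p and Diamond p is F, not p is T. ✗
— 0 worlds.
For Box p:
w0: successors {w1}; p there: w1:T. ✓
w1: successors {w2}; p there: w2:T. ✓
w2: successors {w2, w3}; p there: w2:T, w3:F. ✗
w3: successors {w4}; p there: w4:F. ✗
w4: successors {w0}; p there: w0:F. ✗
— 2 worlds.

0 and 2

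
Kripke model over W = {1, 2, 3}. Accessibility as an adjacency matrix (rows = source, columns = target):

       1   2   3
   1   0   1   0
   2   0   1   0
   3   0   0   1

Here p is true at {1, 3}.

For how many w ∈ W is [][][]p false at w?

2

1: successors {2}; [][]p there: 2:F. ✗
2: successors {2}; [][]p there: 2:F. ✗
3: successors {3}; [][]p there: 3:T. ✓
Satisfying worlds: {3}.
So [][][]p fails at the other 2 worlds.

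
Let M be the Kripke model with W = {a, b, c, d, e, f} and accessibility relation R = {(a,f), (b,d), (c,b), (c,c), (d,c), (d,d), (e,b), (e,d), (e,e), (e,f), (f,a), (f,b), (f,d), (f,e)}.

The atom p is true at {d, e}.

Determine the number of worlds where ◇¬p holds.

a: successors {f}; ¬p there: f:T. ✓
b: successors {d}; ¬p there: d:F. ✗
c: successors {b, c}; ¬p there: b:T, c:T. ✓
d: successors {c, d}; ¬p there: c:T, d:F. ✓
e: successors {b, d, e, f}; ¬p there: b:T, d:F, e:F, f:T. ✓
f: successors {a, b, d, e}; ¬p there: a:T, b:T, d:F, e:F. ✓
Satisfying worlds: {a, c, d, e, f}.

5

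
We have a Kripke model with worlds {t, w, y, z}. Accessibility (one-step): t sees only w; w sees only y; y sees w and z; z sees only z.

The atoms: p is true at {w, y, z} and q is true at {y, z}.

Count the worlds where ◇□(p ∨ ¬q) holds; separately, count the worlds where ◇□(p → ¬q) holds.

4 and 0

For ◇□(p ∨ ¬q):
t: successors {w}; □(p ∨ ¬q) there: w:T. ✓
w: successors {y}; □(p ∨ ¬q) there: y:T. ✓
y: successors {w, z}; □(p ∨ ¬q) there: w:T, z:T. ✓
z: successors {z}; □(p ∨ ¬q) there: z:T. ✓
— 4 worlds.
For ◇□(p → ¬q):
t: successors {w}; □(p → ¬q) there: w:F. ✗
w: successors {y}; □(p → ¬q) there: y:F. ✗
y: successors {w, z}; □(p → ¬q) there: w:F, z:F. ✗
z: successors {z}; □(p → ¬q) there: z:F. ✗
— 0 worlds.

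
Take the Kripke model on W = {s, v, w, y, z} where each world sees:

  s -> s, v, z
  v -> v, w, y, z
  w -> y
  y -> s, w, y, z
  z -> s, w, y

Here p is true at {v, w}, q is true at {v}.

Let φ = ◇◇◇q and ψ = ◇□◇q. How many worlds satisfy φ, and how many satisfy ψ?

For ◇◇◇q:
s: successors {s, v, z}; ◇◇q there: s:T, v:T, z:T. ✓
v: successors {v, w, y, z}; ◇◇q there: v:T, w:F, y:T, z:T. ✓
w: successors {y}; ◇◇q there: y:T. ✓
y: successors {s, w, y, z}; ◇◇q there: s:T, w:F, y:T, z:T. ✓
z: successors {s, w, y}; ◇◇q there: s:T, w:F, y:T. ✓
— 5 worlds.
For ◇□◇q:
s: successors {s, v, z}; □◇q there: s:F, v:F, z:F. ✗
v: successors {v, w, y, z}; □◇q there: v:F, w:F, y:F, z:F. ✗
w: successors {y}; □◇q there: y:F. ✗
y: successors {s, w, y, z}; □◇q there: s:F, w:F, y:F, z:F. ✗
z: successors {s, w, y}; □◇q there: s:F, w:F, y:F. ✗
— 0 worlds.

5 and 0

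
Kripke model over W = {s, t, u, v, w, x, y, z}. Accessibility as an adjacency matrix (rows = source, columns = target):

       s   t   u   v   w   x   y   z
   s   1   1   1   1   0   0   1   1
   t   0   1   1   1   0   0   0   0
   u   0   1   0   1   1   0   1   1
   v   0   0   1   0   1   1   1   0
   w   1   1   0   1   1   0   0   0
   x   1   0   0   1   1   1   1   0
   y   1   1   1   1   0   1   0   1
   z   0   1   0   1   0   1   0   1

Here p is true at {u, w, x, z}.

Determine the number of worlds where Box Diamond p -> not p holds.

4

s: Box Diamond p is T, not p is T. ✓
t: Box Diamond p is T, not p is T. ✓
u: Box Diamond p is T, not p is F. ✗
v: Box Diamond p is T, not p is T. ✓
w: Box Diamond p is T, not p is F. ✗
x: Box Diamond p is T, not p is F. ✗
y: Box Diamond p is T, not p is T. ✓
z: Box Diamond p is T, not p is F. ✗
Satisfying worlds: {s, t, v, y}.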